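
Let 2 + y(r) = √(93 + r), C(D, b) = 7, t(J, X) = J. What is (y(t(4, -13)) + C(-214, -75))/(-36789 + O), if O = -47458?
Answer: -5/84247 - √97/84247 ≈ -0.00017625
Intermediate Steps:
y(r) = -2 + √(93 + r)
(y(t(4, -13)) + C(-214, -75))/(-36789 + O) = ((-2 + √(93 + 4)) + 7)/(-36789 - 47458) = ((-2 + √97) + 7)/(-84247) = (5 + √97)*(-1/84247) = -5/84247 - √97/84247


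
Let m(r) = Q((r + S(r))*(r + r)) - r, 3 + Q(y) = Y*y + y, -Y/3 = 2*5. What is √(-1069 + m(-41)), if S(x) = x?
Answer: I*√196027 ≈ 442.75*I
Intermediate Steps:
Y = -30 (Y = -6*5 = -3*10 = -30)
Q(y) = -3 - 29*y (Q(y) = -3 + (-30*y + y) = -3 - 29*y)
m(r) = -3 - r - 116*r² (m(r) = (-3 - 29*(r + r)*(r + r)) - r = (-3 - 29*2*r*2*r) - r = (-3 - 116*r²) - r = -3 - r - 116*r²)
√(-1069 + m(-41)) = √(-1069 + (-3 - 1*(-41) - 116*(-41)²)) = √(-1069 + (-3 + 41 - 116*1681)) = √(-1069 + (-3 + 41 - 194996)) = √(-1069 - 194958) = √(-196027) = I*√196027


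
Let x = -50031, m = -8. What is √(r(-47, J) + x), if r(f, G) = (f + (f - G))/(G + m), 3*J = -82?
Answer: I*√140531779/53 ≈ 223.67*I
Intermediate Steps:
J = -82/3 (J = (⅓)*(-82) = -82/3 ≈ -27.333)
r(f, G) = (-G + 2*f)/(-8 + G) (r(f, G) = (f + (f - G))/(G - 8) = (-G + 2*f)/(-8 + G))
√(r(-47, J) + x) = √((-1*(-82/3) + 2*(-47))/(-8 - 82/3) - 50031) = √((82/3 - 94)/(-106/3) - 50031) = √(-3/106*(-200/3) - 50031) = √(100/53 - 50031) = √(-2651543/53) = I*√140531779/53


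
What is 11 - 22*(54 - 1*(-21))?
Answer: -1639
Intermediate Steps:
11 - 22*(54 - 1*(-21)) = 11 - 22*(54 + 21) = 11 - 22*75 = 11 - 1650 = -1639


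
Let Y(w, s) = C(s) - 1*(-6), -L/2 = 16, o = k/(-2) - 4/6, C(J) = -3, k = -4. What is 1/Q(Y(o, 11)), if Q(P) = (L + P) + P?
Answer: -1/26 ≈ -0.038462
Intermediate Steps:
o = 4/3 (o = -4/(-2) - 4/6 = -4*(-1/2) - 4*1/6 = 2 - 2/3 = 4/3 ≈ 1.3333)
L = -32 (L = -2*16 = -32)
Y(w, s) = 3 (Y(w, s) = -3 - 1*(-6) = -3 + 6 = 3)
Q(P) = -32 + 2*P (Q(P) = (-32 + P) + P = -32 + 2*P)
1/Q(Y(o, 11)) = 1/(-32 + 2*3) = 1/(-32 + 6) = 1/(-26) = -1/26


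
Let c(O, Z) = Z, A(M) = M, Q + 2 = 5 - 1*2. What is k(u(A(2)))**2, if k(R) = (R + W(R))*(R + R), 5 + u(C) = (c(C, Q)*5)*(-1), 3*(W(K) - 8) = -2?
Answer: 25600/9 ≈ 2844.4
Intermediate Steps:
Q = 1 (Q = -2 + (5 - 1*2) = -2 + (5 - 2) = -2 + 3 = 1)
W(K) = 22/3 (W(K) = 8 + (1/3)*(-2) = 8 - 2/3 = 22/3)
u(C) = -10 (u(C) = -5 + (1*5)*(-1) = -5 + 5*(-1) = -5 - 5 = -10)
k(R) = 2*R*(22/3 + R) (k(R) = (R + 22/3)*(R + R) = (22/3 + R)*(2*R) = 2*R*(22/3 + R))
k(u(A(2)))**2 = ((2/3)*(-10)*(22 + 3*(-10)))**2 = ((2/3)*(-10)*(22 - 30))**2 = ((2/3)*(-10)*(-8))**2 = (160/3)**2 = 25600/9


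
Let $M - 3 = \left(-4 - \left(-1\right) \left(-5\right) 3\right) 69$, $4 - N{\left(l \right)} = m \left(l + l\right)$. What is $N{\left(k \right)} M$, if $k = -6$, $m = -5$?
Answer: $73248$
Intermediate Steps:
$N{\left(l \right)} = 4 + 10 l$ ($N{\left(l \right)} = 4 - - 5 \left(l + l\right) = 4 - - 5 \cdot 2 l = 4 - - 10 l = 4 + 10 l$)
$M = -1308$ ($M = 3 + \left(-4 - \left(-1\right) \left(-5\right) 3\right) 69 = 3 + \left(-4 - 5 \cdot 3\right) 69 = 3 + \left(-4 - 15\right) 69 = 3 - 1311 = -1308$)
$N{\left(k \right)} M = \left(4 + 10 \left(-6\right)\right) \left(-1308\right) = \left(4 - 60\right) \left(-1308\right) = \left(-56\right) \left(-1308\right) = 73248$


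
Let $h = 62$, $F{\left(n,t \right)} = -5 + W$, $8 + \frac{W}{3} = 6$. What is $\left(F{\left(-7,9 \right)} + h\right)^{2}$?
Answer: $2601$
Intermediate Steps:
$W = -6$ ($W = -24 + 3 \cdot 6 = -24 + 18 = -6$)
$F{\left(n,t \right)} = -11$ ($F{\left(n,t \right)} = -5 - 6 = -11$)
$\left(F{\left(-7,9 \right)} + h\right)^{2} = \left(-11 + 62\right)^{2} = 51^{2} = 2601$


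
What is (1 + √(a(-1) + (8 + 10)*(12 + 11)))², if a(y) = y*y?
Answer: (1 + √415)² ≈ 456.74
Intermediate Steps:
a(y) = y²
(1 + √(a(-1) + (8 + 10)*(12 + 11)))² = (1 + √((-1)² + (8 + 10)*(12 + 11)))² = (1 + √(1 + 18*23))² = (1 + √(1 + 414))² = (1 + √415)²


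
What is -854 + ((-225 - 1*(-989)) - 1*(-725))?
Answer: 635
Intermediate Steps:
-854 + ((-225 - 1*(-989)) - 1*(-725)) = -854 + ((-225 + 989) + 725) = -854 + (764 + 725) = -854 + 1489 = 635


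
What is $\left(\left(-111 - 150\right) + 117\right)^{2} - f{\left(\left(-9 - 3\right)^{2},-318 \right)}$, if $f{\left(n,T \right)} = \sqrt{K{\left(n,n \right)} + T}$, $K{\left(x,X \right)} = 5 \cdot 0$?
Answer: $20736 - i \sqrt{318} \approx 20736.0 - 17.833 i$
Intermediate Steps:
$K{\left(x,X \right)} = 0$
$f{\left(n,T \right)} = \sqrt{T}$ ($f{\left(n,T \right)} = \sqrt{0 + T} = \sqrt{T}$)
$\left(\left(-111 - 150\right) + 117\right)^{2} - f{\left(\left(-9 - 3\right)^{2},-318 \right)} = \left(\left(-111 - 150\right) + 117\right)^{2} - \sqrt{-318} = \left(\left(-111 - 150\right) + 117\right)^{2} - i \sqrt{318} = \left(-261 + 117\right)^{2} - i \sqrt{318} = \left(-144\right)^{2} - i \sqrt{318} = 20736 - i \sqrt{318}$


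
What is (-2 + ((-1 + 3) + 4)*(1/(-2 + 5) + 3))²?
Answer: 324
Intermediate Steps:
(-2 + ((-1 + 3) + 4)*(1/(-2 + 5) + 3))² = (-2 + (2 + 4)*(1/3 + 3))² = (-2 + 6*(⅓ + 3))² = (-2 + 6*(10/3))² = (-2 + 20)² = 18² = 324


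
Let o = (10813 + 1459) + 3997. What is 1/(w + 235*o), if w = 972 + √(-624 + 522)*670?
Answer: 1274729/4874817332923 - 670*I*√102/14624451998769 ≈ 2.6149e-7 - 4.627e-10*I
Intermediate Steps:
o = 16269 (o = 12272 + 3997 = 16269)
w = 972 + 670*I*√102 (w = 972 + √(-102)*670 = 972 + (I*√102)*670 = 972 + 670*I*√102 ≈ 972.0 + 6766.7*I)
1/(w + 235*o) = 1/((972 + 670*I*√102) + 235*16269) = 1/((972 + 670*I*√102) + 3823215) = 1/(3824187 + 670*I*√102)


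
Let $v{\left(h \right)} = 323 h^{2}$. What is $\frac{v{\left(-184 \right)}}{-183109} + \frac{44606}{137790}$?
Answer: $- \frac{749316565733}{12615294555} \approx -59.397$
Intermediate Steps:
$\frac{v{\left(-184 \right)}}{-183109} + \frac{44606}{137790} = \frac{323 \left(-184\right)^{2}}{-183109} + \frac{44606}{137790} = 323 \cdot 33856 \left(- \frac{1}{183109}\right) + 44606 \cdot \frac{1}{137790} = 10935488 \left(- \frac{1}{183109}\right) + \frac{22303}{68895} = - \frac{10935488}{183109} + \frac{22303}{68895} = - \frac{749316565733}{12615294555}$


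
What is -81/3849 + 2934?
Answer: 3764295/1283 ≈ 2934.0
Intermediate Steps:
-81/3849 + 2934 = -81*1/3849 + 2934 = -27/1283 + 2934 = 3764295/1283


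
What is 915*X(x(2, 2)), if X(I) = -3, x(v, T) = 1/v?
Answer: -2745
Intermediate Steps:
915*X(x(2, 2)) = 915*(-3) = -2745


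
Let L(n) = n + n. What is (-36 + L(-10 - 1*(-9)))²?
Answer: 1444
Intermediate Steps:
L(n) = 2*n
(-36 + L(-10 - 1*(-9)))² = (-36 + 2*(-10 - 1*(-9)))² = (-36 + 2*(-10 + 9))² = (-36 + 2*(-1))² = (-36 - 2)² = (-38)² = 1444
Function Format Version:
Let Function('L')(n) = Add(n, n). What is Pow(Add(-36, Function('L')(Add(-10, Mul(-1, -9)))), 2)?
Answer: 1444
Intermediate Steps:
Function('L')(n) = Mul(2, n)
Pow(Add(-36, Function('L')(Add(-10, Mul(-1, -9)))), 2) = Pow(Add(-36, Mul(2, Add(-10, Mul(-1, -9)))), 2) = Pow(Add(-36, Mul(2, Add(-10, 9))), 2) = Pow(Add(-36, Mul(2, -1)), 2) = Pow(Add(-36, -2), 2) = Pow(-38, 2) = 1444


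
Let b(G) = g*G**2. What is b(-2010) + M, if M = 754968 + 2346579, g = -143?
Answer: -574632753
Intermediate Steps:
b(G) = -143*G**2
M = 3101547
b(-2010) + M = -143*(-2010)**2 + 3101547 = -143*4040100 + 3101547 = -577734300 + 3101547 = -574632753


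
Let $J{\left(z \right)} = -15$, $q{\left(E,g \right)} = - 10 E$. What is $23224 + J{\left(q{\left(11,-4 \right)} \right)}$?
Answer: $23209$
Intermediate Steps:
$23224 + J{\left(q{\left(11,-4 \right)} \right)} = 23224 - 15 = 23209$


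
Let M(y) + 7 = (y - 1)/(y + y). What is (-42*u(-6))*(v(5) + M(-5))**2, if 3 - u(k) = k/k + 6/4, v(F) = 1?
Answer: -15309/25 ≈ -612.36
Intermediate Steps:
u(k) = 1/2 (u(k) = 3 - (k/k + 6/4) = 3 - (1 + 6*(1/4)) = 3 - (1 + 3/2) = 3 - 1*5/2 = 3 - 5/2 = 1/2)
M(y) = -7 + (-1 + y)/(2*y) (M(y) = -7 + (y - 1)/(y + y) = -7 + (-1 + y)/((2*y)) = -7 + (-1 + y)*(1/(2*y)) = -7 + (-1 + y)/(2*y))
(-42*u(-6))*(v(5) + M(-5))**2 = (-42*1/2)*(1 + (1/2)*(-1 - 13*(-5))/(-5))**2 = -21*(1 + (1/2)*(-1/5)*(-1 + 65))**2 = -21*(1 + (1/2)*(-1/5)*64)**2 = -21*(1 - 32/5)**2 = -21*(-27/5)**2 = -21*729/25 = -15309/25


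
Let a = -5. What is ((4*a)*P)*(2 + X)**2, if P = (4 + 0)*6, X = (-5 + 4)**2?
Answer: -4320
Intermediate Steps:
X = 1 (X = (-1)**2 = 1)
P = 24 (P = 4*6 = 24)
((4*a)*P)*(2 + X)**2 = ((4*(-5))*24)*(2 + 1)**2 = -20*24*3**2 = -480*9 = -4320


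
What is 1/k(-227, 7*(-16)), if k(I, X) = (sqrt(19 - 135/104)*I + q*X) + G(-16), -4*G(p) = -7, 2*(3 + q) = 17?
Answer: 18252/15892963 - 908*sqrt(47866)/111250741 ≈ -0.00063722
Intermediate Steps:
q = 11/2 (q = -3 + (1/2)*17 = -3 + 17/2 = 11/2 ≈ 5.5000)
G(p) = 7/4 (G(p) = -1/4*(-7) = 7/4)
k(I, X) = 7/4 + 11*X/2 + I*sqrt(47866)/52 (k(I, X) = (sqrt(19 - 135/104)*I + 11*X/2) + 7/4 = (sqrt(1841/104)*I + 11*X/2) + 7/4 = ((sqrt(47866)/52)*I + 11*X/2) + 7/4 = (I*sqrt(47866)/52 + 11*X/2) + 7/4 = (11*X/2 + I*sqrt(47866)/52) + 7/4 = 7/4 + 11*X/2 + I*sqrt(47866)/52)
1/k(-227, 7*(-16)) = 1/(7/4 + 11*(7*(-16))/2 + (1/52)*(-227)*sqrt(47866)) = 1/(7/4 + (11/2)*(-112) - 227*sqrt(47866)/52) = 1/(7/4 - 616 - 227*sqrt(47866)/52) = 1/(-2457/4 - 227*sqrt(47866)/52)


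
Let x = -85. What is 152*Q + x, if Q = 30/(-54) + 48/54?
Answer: -103/3 ≈ -34.333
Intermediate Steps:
Q = ⅓ (Q = 30*(-1/54) + 48*(1/54) = -5/9 + 8/9 = ⅓ ≈ 0.33333)
152*Q + x = 152*(⅓) - 85 = 152/3 - 85 = -103/3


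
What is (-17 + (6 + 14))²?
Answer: 9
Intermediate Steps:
(-17 + (6 + 14))² = (-17 + 20)² = 3² = 9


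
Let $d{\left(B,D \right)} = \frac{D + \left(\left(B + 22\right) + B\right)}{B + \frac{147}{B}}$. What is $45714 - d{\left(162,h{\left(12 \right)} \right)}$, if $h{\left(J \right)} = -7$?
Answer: $\frac{402127752}{8797} \approx 45712.0$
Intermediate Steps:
$d{\left(B,D \right)} = \frac{22 + D + 2 B}{B + \frac{147}{B}}$ ($d{\left(B,D \right)} = \frac{D + \left(\left(22 + B\right) + B\right)}{B + \frac{147}{B}} = \frac{D + \left(22 + 2 B\right)}{B + \frac{147}{B}} = \frac{22 + D + 2 B}{B + \frac{147}{B}}$)
$45714 - d{\left(162,h{\left(12 \right)} \right)} = 45714 - \frac{162 \left(22 - 7 + 2 \cdot 162\right)}{147 + 162^{2}} = 45714 - \frac{162 \left(22 - 7 + 324\right)}{147 + 26244} = 45714 - 162 \cdot \frac{1}{26391} \cdot 339 = 45714 - \frac{18306}{8797} = \frac{402127752}{8797}$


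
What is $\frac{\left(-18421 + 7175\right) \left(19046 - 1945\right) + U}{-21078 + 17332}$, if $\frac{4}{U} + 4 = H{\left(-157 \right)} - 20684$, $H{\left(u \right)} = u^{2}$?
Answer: $\frac{380885494001}{7418953} \approx 51340.0$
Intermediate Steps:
$U = \frac{4}{3961}$ ($U = \frac{4}{-4 + \left(\left(-157\right)^{2} - 20684\right)} = \frac{4}{-4 + \left(24649 - 20684\right)} = \frac{4}{-4 + 3965} = \frac{4}{3961} \approx 0.0010098$)
$\frac{\left(-18421 + 7175\right) \left(19046 - 1945\right) + U}{-21078 + 17332} = \frac{\left(-18421 + 7175\right) \left(19046 - 1945\right) + \frac{4}{3961}}{-21078 + 17332} = \frac{\left(-11246\right) 17101 + \frac{4}{3961}}{-3746} = \left(-192317846 + \frac{4}{3961}\right) \left(- \frac{1}{3746}\right) = \left(- \frac{761770988002}{3961}\right) \left(- \frac{1}{3746}\right) = \frac{380885494001}{7418953}$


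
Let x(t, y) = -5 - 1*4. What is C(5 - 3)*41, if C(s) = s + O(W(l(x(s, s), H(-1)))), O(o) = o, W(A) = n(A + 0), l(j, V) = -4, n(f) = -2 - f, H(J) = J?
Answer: 164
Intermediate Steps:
x(t, y) = -9 (x(t, y) = -5 - 4 = -9)
W(A) = -2 - A (W(A) = -2 - (A + 0) = -2 - A)
C(s) = 2 + s (C(s) = s + (-2 - 1*(-4)) = s + (-2 + 4) = s + 2 = 2 + s)
C(5 - 3)*41 = (2 + (5 - 3))*41 = (2 + 2)*41 = 4*41 = 164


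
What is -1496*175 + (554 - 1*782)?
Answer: -262028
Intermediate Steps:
-1496*175 + (554 - 1*782) = -261800 + (554 - 782) = -261800 - 228 = -262028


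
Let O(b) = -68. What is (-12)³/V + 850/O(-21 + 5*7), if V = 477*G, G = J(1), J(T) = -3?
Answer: -1197/106 ≈ -11.292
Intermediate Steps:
G = -3
V = -1431 (V = 477*(-3) = -1431)
(-12)³/V + 850/O(-21 + 5*7) = (-12)³/(-1431) + 850/(-68) = -1728*(-1/1431) + 850*(-1/68) = 64/53 - 25/2 = -1197/106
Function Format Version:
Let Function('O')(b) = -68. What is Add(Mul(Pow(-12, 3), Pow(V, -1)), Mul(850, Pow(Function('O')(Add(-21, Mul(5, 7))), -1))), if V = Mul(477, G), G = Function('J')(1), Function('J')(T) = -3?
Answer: Rational(-1197, 106) ≈ -11.292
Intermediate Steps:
G = -3
V = -1431 (V = Mul(477, -3) = -1431)
Add(Mul(Pow(-12, 3), Pow(V, -1)), Mul(850, Pow(Function('O')(Add(-21, Mul(5, 7))), -1))) = Add(Mul(Pow(-12, 3), Pow(-1431, -1)), Mul(850, Pow(-68, -1))) = Add(Mul(-1728, Rational(-1, 1431)), Mul(850, Rational(-1, 68))) = Add(Rational(64, 53), Rational(-25, 2)) = Rational(-1197, 106)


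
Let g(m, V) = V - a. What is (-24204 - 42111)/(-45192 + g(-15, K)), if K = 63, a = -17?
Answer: 66315/45112 ≈ 1.4700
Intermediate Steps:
g(m, V) = 17 + V (g(m, V) = V - 1*(-17) = V + 17 = 17 + V)
(-24204 - 42111)/(-45192 + g(-15, K)) = (-24204 - 42111)/(-45192 + (17 + 63)) = -66315/(-45192 + 80) = -66315/(-45112) = -66315*(-1/45112) = 66315/45112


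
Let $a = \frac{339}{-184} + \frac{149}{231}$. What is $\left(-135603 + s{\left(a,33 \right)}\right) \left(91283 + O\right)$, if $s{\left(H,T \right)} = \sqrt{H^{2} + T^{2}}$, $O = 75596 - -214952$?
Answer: $-51777429093 + \frac{127277 \sqrt{1969966624873}}{14168} \approx -5.1765 \cdot 10^{10}$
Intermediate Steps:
$O = 290548$ ($O = 75596 + 214952 = 290548$)
$a = - \frac{50893}{42504}$ ($a = 339 \left(- \frac{1}{184}\right) + 149 \cdot \frac{1}{231} = - \frac{339}{184} + \frac{149}{231} = - \frac{50893}{42504} \approx -1.1974$)
$\left(-135603 + s{\left(a,33 \right)}\right) \left(91283 + O\right) = \left(-135603 + \sqrt{\left(- \frac{50893}{42504}\right)^{2} + 33^{2}}\right) \left(91283 + 290548\right) = \left(-135603 + \sqrt{\frac{2590097449}{1806590016} + 1089}\right) 381831 = \left(-135603 + \sqrt{\frac{1969966624873}{1806590016}}\right) 381831 = \left(-135603 + \frac{\sqrt{1969966624873}}{42504}\right) 381831 = -51777429093 + \frac{127277 \sqrt{1969966624873}}{14168}$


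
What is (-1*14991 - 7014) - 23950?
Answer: -45955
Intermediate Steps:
(-1*14991 - 7014) - 23950 = (-14991 - 7014) - 23950 = -22005 - 23950 = -45955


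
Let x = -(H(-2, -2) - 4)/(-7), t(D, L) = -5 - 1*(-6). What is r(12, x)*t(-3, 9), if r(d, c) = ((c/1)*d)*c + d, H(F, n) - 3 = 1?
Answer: 12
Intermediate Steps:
t(D, L) = 1 (t(D, L) = -5 + 6 = 1)
H(F, n) = 4 (H(F, n) = 3 + 1 = 4)
x = 0 (x = -(4 - 4)/(-7) = -1*0*(-⅐) = 0*(-⅐) = 0)
r(d, c) = d + d*c² (r(d, c) = ((c*1)*d)*c + d = (c*d)*c + d = d*c² + d = d + d*c²)
r(12, x)*t(-3, 9) = (12*(1 + 0²))*1 = (12*(1 + 0))*1 = (12*1)*1 = 12*1 = 12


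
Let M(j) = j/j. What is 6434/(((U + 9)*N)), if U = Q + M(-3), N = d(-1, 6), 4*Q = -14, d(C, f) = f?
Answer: 6434/39 ≈ 164.97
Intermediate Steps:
M(j) = 1
Q = -7/2 (Q = (¼)*(-14) = -7/2 ≈ -3.5000)
N = 6
U = -5/2 (U = -7/2 + 1 = -5/2 ≈ -2.5000)
6434/(((U + 9)*N)) = 6434/(((-5/2 + 9)*6)) = 6434/(((13/2)*6)) = 6434/39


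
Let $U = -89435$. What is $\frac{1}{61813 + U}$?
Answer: $- \frac{1}{27622} \approx -3.6203 \cdot 10^{-5}$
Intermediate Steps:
$\frac{1}{61813 + U} = \frac{1}{61813 - 89435} = \frac{1}{-27622} = - \frac{1}{27622}$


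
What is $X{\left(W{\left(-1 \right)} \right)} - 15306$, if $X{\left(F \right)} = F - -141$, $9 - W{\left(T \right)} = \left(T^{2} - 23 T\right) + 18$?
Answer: $-15198$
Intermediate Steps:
$W{\left(T \right)} = -9 - T^{2} + 23 T$ ($W{\left(T \right)} = 9 - \left(\left(T^{2} - 23 T\right) + 18\right) = 9 - \left(18 + T^{2} - 23 T\right) = -9 - T^{2} + 23 T$)
$X{\left(F \right)} = 141 + F$ ($X{\left(F \right)} = F + 141 = 141 + F$)
$X{\left(W{\left(-1 \right)} \right)} - 15306 = \left(141 - 33\right) - 15306 = 108 - 15306 = -15198$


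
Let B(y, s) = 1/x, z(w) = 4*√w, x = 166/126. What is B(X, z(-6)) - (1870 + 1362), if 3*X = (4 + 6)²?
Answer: -268193/83 ≈ -3231.2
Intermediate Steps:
x = 83/63 (x = 166*(1/126) = 83/63 ≈ 1.3175)
X = 100/3 (X = (4 + 6)²/3 = (⅓)*10² = (⅓)*100 = 100/3 ≈ 33.333)
B(y, s) = 63/83 (B(y, s) = 1/(83/63) = 63/83)
B(X, z(-6)) - (1870 + 1362) = 63/83 - (1870 + 1362) = 63/83 - 1*3232 = 63/83 - 3232 = -268193/83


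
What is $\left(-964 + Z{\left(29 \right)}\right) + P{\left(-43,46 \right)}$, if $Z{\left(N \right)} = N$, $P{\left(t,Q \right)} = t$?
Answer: $-978$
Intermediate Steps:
$\left(-964 + Z{\left(29 \right)}\right) + P{\left(-43,46 \right)} = \left(-964 + 29\right) - 43 = -935 - 43 = -978$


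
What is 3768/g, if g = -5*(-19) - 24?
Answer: 3768/71 ≈ 53.070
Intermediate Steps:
g = 71 (g = 95 - 24 = 71)
3768/g = 3768/71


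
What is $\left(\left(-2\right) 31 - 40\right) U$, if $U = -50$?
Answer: $5100$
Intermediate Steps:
$\left(\left(-2\right) 31 - 40\right) U = \left(\left(-2\right) 31 - 40\right) \left(-50\right) = \left(-62 - 40\right) \left(-50\right) = \left(-102\right) \left(-50\right) = 5100$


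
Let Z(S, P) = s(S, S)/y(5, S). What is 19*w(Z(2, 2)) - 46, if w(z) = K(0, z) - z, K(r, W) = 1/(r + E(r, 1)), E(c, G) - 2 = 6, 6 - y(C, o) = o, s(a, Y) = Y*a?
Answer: -501/8 ≈ -62.625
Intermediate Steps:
y(C, o) = 6 - o
E(c, G) = 8 (E(c, G) = 2 + 6 = 8)
Z(S, P) = S²/(6 - S) (Z(S, P) = (S*S)/(6 - S) = S²/(6 - S))
K(r, W) = 1/(8 + r) (K(r, W) = 1/(r + 8) = 1/(8 + r))
w(z) = ⅛ - z (w(z) = 1/(8 + 0) - z = 1/8 - z = ⅛ - z)
19*w(Z(2, 2)) - 46 = 19*(⅛ - (-1)*2²/(-6 + 2)) - 46 = 19*(⅛ - (-1)*4/(-4)) - 46 = 19*(⅛ - (-1)*4*(-1)/4) - 46 = 19*(⅛ - 1*1) - 46 = 19*(⅛ - 1) - 46 = 19*(-7/8) - 46 = -133/8 - 46 = -501/8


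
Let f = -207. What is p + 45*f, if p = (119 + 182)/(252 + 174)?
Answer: -3967889/426 ≈ -9314.3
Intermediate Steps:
p = 301/426 ≈ 0.70657
p + 45*f = 301/426 + 45*(-207) = 301/426 - 9315 = -3967889/426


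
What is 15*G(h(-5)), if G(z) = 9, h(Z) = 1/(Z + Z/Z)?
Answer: 135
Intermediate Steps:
h(Z) = 1/(1 + Z) (h(Z) = 1/(Z + 1) = 1/(1 + Z))
15*G(h(-5)) = 15*9 = 135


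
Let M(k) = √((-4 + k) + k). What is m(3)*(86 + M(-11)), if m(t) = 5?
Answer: 430 + 5*I*√26 ≈ 430.0 + 25.495*I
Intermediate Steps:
M(k) = √(-4 + 2*k)
m(3)*(86 + M(-11)) = 5*(86 + √(-4 + 2*(-11))) = 5*(86 + √(-4 - 22)) = 5*(86 + √(-26)) = 5*(86 + I*√26) = 430 + 5*I*√26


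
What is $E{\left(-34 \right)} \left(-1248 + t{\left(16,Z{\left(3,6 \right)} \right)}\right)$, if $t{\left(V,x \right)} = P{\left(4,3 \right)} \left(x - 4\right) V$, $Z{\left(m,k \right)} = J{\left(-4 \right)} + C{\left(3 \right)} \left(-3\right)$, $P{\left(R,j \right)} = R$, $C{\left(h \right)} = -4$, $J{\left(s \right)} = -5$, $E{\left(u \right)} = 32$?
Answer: $-33792$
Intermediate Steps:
$Z{\left(m,k \right)} = 7$ ($Z{\left(m,k \right)} = -5 - -12 = -5 + 12 = 7$)
$t{\left(V,x \right)} = V \left(-16 + 4 x\right)$ ($t{\left(V,x \right)} = 4 \left(x - 4\right) V = 4 \left(-4 + x\right) V = \left(-16 + 4 x\right) V = V \left(-16 + 4 x\right)$)
$E{\left(-34 \right)} \left(-1248 + t{\left(16,Z{\left(3,6 \right)} \right)}\right) = 32 \left(-1248 + 4 \cdot 16 \left(-4 + 7\right)\right) = 32 \left(-1248 + 4 \cdot 16 \cdot 3\right) = 32 \left(-1248 + 192\right) = 32 \left(-1056\right) = -33792$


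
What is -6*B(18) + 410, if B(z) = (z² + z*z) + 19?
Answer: -3592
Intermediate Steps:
B(z) = 19 + 2*z² (B(z) = (z² + z²) + 19 = 2*z² + 19 = 19 + 2*z²)
-6*B(18) + 410 = -6*(19 + 2*18²) + 410 = -6*(19 + 2*324) + 410 = -6*(19 + 648) + 410 = -6*667 + 410 = -4002 + 410 = -3592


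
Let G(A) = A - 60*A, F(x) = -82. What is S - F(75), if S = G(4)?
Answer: -154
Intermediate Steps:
G(A) = -59*A
S = -236 (S = -59*4 = -236)
S - F(75) = -236 - 1*(-82) = -236 + 82 = -154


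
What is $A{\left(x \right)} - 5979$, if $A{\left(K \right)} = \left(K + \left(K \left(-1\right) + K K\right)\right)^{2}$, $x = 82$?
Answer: $45206197$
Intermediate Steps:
$A{\left(K \right)} = K^{4}$ ($A{\left(K \right)} = \left(K + \left(- K + K^{2}\right)\right)^{2} = \left(K + \left(K^{2} - K\right)\right)^{2} = \left(K^{2}\right)^{2} = K^{4}$)
$A{\left(x \right)} - 5979 = 82^{4} - 5979 = 45212176 - 5979 = 45206197$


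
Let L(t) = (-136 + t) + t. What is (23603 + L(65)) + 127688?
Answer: 151285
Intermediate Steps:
L(t) = -136 + 2*t
(23603 + L(65)) + 127688 = (23603 + (-136 + 2*65)) + 127688 = (23603 + (-136 + 130)) + 127688 = (23603 - 6) + 127688 = 23597 + 127688 = 151285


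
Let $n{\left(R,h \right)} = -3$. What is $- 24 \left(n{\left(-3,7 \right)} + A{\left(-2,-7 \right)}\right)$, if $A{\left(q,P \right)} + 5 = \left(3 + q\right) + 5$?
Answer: $48$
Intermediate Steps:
$A{\left(q,P \right)} = 3 + q$ ($A{\left(q,P \right)} = -5 + \left(\left(3 + q\right) + 5\right) = -5 + \left(8 + q\right) = 3 + q$)
$- 24 \left(n{\left(-3,7 \right)} + A{\left(-2,-7 \right)}\right) = - 24 \left(-3 + \left(3 - 2\right)\right) = - 24 \left(-3 + 1\right) = \left(-24\right) \left(-2\right) = 48$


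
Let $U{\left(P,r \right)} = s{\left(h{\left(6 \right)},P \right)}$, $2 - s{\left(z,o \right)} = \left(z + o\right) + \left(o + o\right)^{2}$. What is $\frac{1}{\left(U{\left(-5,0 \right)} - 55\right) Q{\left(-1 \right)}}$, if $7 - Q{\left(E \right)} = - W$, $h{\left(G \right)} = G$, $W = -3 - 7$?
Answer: $\frac{1}{462} \approx 0.0021645$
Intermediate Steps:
$W = -10$ ($W = -3 - 7 = -10$)
$s{\left(z,o \right)} = 2 - o - z - 4 o^{2}$ ($s{\left(z,o \right)} = 2 - \left(\left(z + o\right) + \left(o + o\right)^{2}\right) = 2 - \left(\left(o + z\right) + \left(2 o\right)^{2}\right) = 2 - \left(\left(o + z\right) + 4 o^{2}\right) = 2 - \left(o + z + 4 o^{2}\right) = 2 - o - z - 4 o^{2}$)
$U{\left(P,r \right)} = -4 - P - 4 P^{2}$ ($U{\left(P,r \right)} = 2 - P - 6 - 4 P^{2} = -4 - P - 4 P^{2}$)
$Q{\left(E \right)} = -3$ ($Q{\left(E \right)} = 7 - \left(-1\right) \left(-10\right) = 7 - 10 = -3$)
$\frac{1}{\left(U{\left(-5,0 \right)} - 55\right) Q{\left(-1 \right)}} = \frac{1}{\left(\left(-4 - -5 - 4 \left(-5\right)^{2}\right) - 55\right) \left(-3\right)} = \frac{1}{\left(\left(-4 + 5 - 100\right) - 55\right) \left(-3\right)} = \frac{1}{\left(-99 - 55\right) \left(-3\right)} = \frac{1}{\left(-154\right) \left(-3\right)} = \frac{1}{462}$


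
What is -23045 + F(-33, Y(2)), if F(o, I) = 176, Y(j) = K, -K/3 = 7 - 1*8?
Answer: -22869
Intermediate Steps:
K = 3 (K = -3*(7 - 1*8) = -3*(7 - 8) = -3*(-1) = 3)
Y(j) = 3
-23045 + F(-33, Y(2)) = -23045 + 176 = -22869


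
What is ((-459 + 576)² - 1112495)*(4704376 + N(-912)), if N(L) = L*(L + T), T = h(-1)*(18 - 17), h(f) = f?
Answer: -6084123983792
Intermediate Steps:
T = -1 (T = -(18 - 17) = -1*1 = -1)
N(L) = L*(-1 + L) (N(L) = L*(L - 1) = L*(-1 + L))
((-459 + 576)² - 1112495)*(4704376 + N(-912)) = ((-459 + 576)² - 1112495)*(4704376 - 912*(-1 - 912)) = (117² - 1112495)*(4704376 - 912*(-913)) = (13689 - 1112495)*(4704376 + 832656) = -1098806*5537032 = -6084123983792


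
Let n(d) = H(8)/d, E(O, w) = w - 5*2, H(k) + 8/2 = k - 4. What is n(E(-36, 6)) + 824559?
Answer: 824559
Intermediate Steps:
H(k) = -8 + k (H(k) = -4 + (k - 4) = -4 + (-4 + k) = -8 + k)
E(O, w) = -10 + w (E(O, w) = w - 10 = -10 + w)
n(d) = 0 (n(d) = (-8 + 8)/d = 0/d = 0)
n(E(-36, 6)) + 824559 = 0 + 824559 = 824559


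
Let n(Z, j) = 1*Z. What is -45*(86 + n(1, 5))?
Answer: -3915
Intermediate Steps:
n(Z, j) = Z
-45*(86 + n(1, 5)) = -45*(86 + 1) = -45*87 = -3915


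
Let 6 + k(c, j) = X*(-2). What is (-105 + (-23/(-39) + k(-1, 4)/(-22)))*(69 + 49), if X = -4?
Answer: -5290058/429 ≈ -12331.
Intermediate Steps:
k(c, j) = 2 (k(c, j) = -6 - 4*(-2) = -6 + 8 = 2)
(-105 + (-23/(-39) + k(-1, 4)/(-22)))*(69 + 49) = (-105 + (-23/(-39) + 2/(-22)))*(69 + 49) = (-105 + (-23*(-1/39) + 2*(-1/22)))*118 = (-105 + (23/39 - 1/11))*118 = (-105 + 214/429)*118 = -44831/429*118 = -5290058/429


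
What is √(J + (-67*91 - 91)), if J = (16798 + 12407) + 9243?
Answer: 2*√8065 ≈ 179.61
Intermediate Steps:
J = 38448 (J = 29205 + 9243 = 38448)
√(J + (-67*91 - 91)) = √(38448 + (-67*91 - 91)) = √(38448 + (-6097 - 91)) = √(38448 - 6188) = √32260 = 2*√8065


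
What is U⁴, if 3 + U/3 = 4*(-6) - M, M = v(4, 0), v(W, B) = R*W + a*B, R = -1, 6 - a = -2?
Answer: 22667121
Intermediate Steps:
a = 8 (a = 6 - 1*(-2) = 6 + 2 = 8)
v(W, B) = -W + 8*B
M = -4 (M = -1*4 + 8*0 = -4 + 0 = -4)
U = -69 (U = -9 + 3*(4*(-6) - 1*(-4)) = -9 + 3*(-24 + 4) = -9 + 3*(-20) = -9 - 60 = -69)
U⁴ = (-69)⁴ = 22667121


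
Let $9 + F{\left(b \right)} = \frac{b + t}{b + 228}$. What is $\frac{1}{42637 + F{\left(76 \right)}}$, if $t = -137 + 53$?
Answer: $\frac{38}{1619863} \approx 2.3459 \cdot 10^{-5}$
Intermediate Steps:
$t = -84$
$F{\left(b \right)} = -9 + \frac{-84 + b}{228 + b}$ ($F{\left(b \right)} = -9 + \frac{b - 84}{b + 228} = -9 + \frac{-84 + b}{228 + b}$)
$\frac{1}{42637 + F{\left(76 \right)}} = \frac{1}{42637 + \frac{8 \left(-267 - 76\right)}{228 + 76}} = \frac{1}{42637 + \frac{8 \left(-267 - 76\right)}{304}} = \frac{1}{42637 + 8 \cdot \frac{1}{304} \left(-343\right)} = \frac{1}{42637 - \frac{343}{38}} = \frac{1}{\frac{1619863}{38}} = \frac{38}{1619863}$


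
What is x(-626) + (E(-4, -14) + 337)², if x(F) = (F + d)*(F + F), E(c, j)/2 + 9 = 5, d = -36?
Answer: 937065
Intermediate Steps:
E(c, j) = -8 (E(c, j) = -18 + 2*5 = -18 + 10 = -8)
x(F) = 2*F*(-36 + F) (x(F) = (F - 36)*(F + F) = (-36 + F)*(2*F) = 2*F*(-36 + F))
x(-626) + (E(-4, -14) + 337)² = 2*(-626)*(-36 - 626) + (-8 + 337)² = 2*(-626)*(-662) + 329² = 828824 + 108241 = 937065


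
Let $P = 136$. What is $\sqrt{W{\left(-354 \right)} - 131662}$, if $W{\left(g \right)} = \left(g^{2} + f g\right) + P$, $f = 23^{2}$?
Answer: $2 i \sqrt{48369} \approx 439.86 i$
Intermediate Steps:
$f = 529$
$W{\left(g \right)} = 136 + g^{2} + 529 g$ ($W{\left(g \right)} = \left(g^{2} + 529 g\right) + 136 = 136 + g^{2} + 529 g$)
$\sqrt{W{\left(-354 \right)} - 131662} = \sqrt{\left(136 + \left(-354\right)^{2} + 529 \left(-354\right)\right) - 131662} = \sqrt{\left(136 + 125316 - 187266\right) - 131662} = \sqrt{-61814 - 131662} = \sqrt{-193476} = 2 i \sqrt{48369}$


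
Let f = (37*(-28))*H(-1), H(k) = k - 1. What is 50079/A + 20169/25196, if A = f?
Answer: 325895163/13051528 ≈ 24.970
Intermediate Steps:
H(k) = -1 + k
f = 2072 (f = (37*(-28))*(-1 - 1) = -1036*(-2) = 2072)
A = 2072
50079/A + 20169/25196 = 50079/2072 + 20169/25196 = 325895163/13051528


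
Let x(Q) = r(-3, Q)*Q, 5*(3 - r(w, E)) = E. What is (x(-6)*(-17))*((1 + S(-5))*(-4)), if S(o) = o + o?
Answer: 77112/5 ≈ 15422.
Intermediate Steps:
r(w, E) = 3 - E/5
S(o) = 2*o
x(Q) = Q*(3 - Q/5) (x(Q) = (3 - Q/5)*Q = Q*(3 - Q/5))
(x(-6)*(-17))*((1 + S(-5))*(-4)) = (((⅕)*(-6)*(15 - 1*(-6)))*(-17))*((1 + 2*(-5))*(-4)) = (((⅕)*(-6)*(15 + 6))*(-17))*((1 - 10)*(-4)) = (((⅕)*(-6)*21)*(-17))*(-9*(-4)) = -126/5*(-17)*36 = (2142/5)*36 = 77112/5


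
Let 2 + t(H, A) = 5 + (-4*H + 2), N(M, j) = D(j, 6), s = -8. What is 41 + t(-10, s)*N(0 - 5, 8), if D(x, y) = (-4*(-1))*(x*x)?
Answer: 11561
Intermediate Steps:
D(x, y) = 4*x²
N(M, j) = 4*j²
t(H, A) = 5 - 4*H (t(H, A) = -2 + (5 + (-4*H + 2)) = -2 + (5 + (2 - 4*H)) = -2 + (7 - 4*H) = 5 - 4*H)
41 + t(-10, s)*N(0 - 5, 8) = 41 + (5 - 4*(-10))*(4*8²) = 41 + (5 + 40)*(4*64) = 41 + 45*256 = 41 + 11520 = 11561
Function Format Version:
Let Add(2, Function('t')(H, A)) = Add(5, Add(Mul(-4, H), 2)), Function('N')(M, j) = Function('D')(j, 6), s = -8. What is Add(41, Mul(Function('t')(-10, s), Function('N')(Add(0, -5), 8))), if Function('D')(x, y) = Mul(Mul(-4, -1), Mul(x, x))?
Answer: 11561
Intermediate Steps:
Function('D')(x, y) = Mul(4, Pow(x, 2))
Function('N')(M, j) = Mul(4, Pow(j, 2))
Function('t')(H, A) = Add(5, Mul(-4, H)) (Function('t')(H, A) = Add(-2, Add(5, Add(Mul(-4, H), 2))) = Add(-2, Add(5, Add(2, Mul(-4, H)))) = Add(-2, Add(7, Mul(-4, H))) = Add(5, Mul(-4, H)))
Add(41, Mul(Function('t')(-10, s), Function('N')(Add(0, -5), 8))) = Add(41, Mul(Add(5, Mul(-4, -10)), Mul(4, Pow(8, 2)))) = Add(41, Mul(Add(5, 40), Mul(4, 64))) = Add(41, Mul(45, 256)) = Add(41, 11520) = 11561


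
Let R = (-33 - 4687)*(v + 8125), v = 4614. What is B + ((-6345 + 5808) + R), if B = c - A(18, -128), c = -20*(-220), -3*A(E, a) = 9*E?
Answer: -60124163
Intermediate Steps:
R = -60128080 (R = (-33 - 4687)*(4614 + 8125) = -4720*12739 = -60128080)
A(E, a) = -3*E
c = 4400
B = 4454 (B = 4400 - (-3)*18 = 4400 - 1*(-54) = 4400 + 54 = 4454)
B + ((-6345 + 5808) + R) = 4454 + ((-6345 + 5808) - 60128080) = 4454 + (-537 - 60128080) = 4454 - 60128617 = -60124163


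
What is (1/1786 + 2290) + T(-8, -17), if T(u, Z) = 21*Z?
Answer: 3452339/1786 ≈ 1933.0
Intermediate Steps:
(1/1786 + 2290) + T(-8, -17) = (1/1786 + 2290) + 21*(-17) = (1/1786 + 2290) - 357 = 4089941/1786 - 357 = 3452339/1786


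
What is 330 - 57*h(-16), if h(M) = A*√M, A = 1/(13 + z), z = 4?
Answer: 330 - 228*I/17 ≈ 330.0 - 13.412*I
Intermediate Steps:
A = 1/17 (A = 1/(13 + 4) = 1/17 ≈ 0.058824)
h(M) = √M/17
330 - 57*h(-16) = 330 - 57*√(-16)/17 = 330 - 57*4*I/17 = 330 - 228*I/17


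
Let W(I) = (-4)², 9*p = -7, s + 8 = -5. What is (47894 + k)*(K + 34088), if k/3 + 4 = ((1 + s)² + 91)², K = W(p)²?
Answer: 7334401608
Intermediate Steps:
s = -13 (s = -8 - 5 = -13)
p = -7/9 (p = (⅑)*(-7) = -7/9 ≈ -0.77778)
W(I) = 16
K = 256 (K = 16² = 256)
k = 165663 (k = -12 + 3*((1 - 13)² + 91)² = -12 + 3*((-12)² + 91)² = -12 + 3*(144 + 91)² = -12 + 3*235² = -12 + 3*55225 = -12 + 165675 = 165663)
(47894 + k)*(K + 34088) = (47894 + 165663)*(256 + 34088) = 213557*34344 = 7334401608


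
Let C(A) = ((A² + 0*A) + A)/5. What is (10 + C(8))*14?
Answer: 1708/5 ≈ 341.60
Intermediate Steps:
C(A) = A/5 + A²/5 (C(A) = ((A² + 0) + A)*(⅕) = (A² + A)*(⅕) = (A + A²)*(⅕) = A/5 + A²/5)
(10 + C(8))*14 = (10 + (⅕)*8*(1 + 8))*14 = (10 + (⅕)*8*9)*14 = (10 + 72/5)*14 = (122/5)*14 = 1708/5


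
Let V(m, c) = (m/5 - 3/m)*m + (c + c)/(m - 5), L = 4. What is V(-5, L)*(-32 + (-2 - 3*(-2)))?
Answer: -168/5 ≈ -33.600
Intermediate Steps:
V(m, c) = m*(-3/m + m/5) + 2*c/(-5 + m) (V(m, c) = (m*(⅕) - 3/m)*m + (2*c)/(-5 + m) = (m/5 - 3/m)*m + 2*c/(-5 + m) = (-3/m + m/5)*m + 2*c/(-5 + m) = m*(-3/m + m/5) + 2*c/(-5 + m))
V(-5, L)*(-32 + (-2 - 3*(-2))) = ((15 - 1*(-5)² - 3*(-5) + 2*4 + (⅕)*(-5)³)/(-5 - 5))*(-32 + (-2 - 3*(-2))) = ((15 - 1*25 + 15 + 8 + (⅕)*(-125))/(-10))*(-32 + (-2 + 6)) = (-(15 - 25 + 15 + 8 - 25)/10)*(-32 + 4) = -⅒*(-12)*(-28) = (6/5)*(-28) = -168/5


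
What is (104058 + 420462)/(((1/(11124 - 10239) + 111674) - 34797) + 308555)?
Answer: 464200200/341107321 ≈ 1.3609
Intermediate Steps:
(104058 + 420462)/(((1/(11124 - 10239) + 111674) - 34797) + 308555) = 524520/(((1/885 + 111674) - 34797) + 308555) = 524520/((98831491/885 - 34797) + 308555) = 524520/(68036146/885 + 308555) = 524520/(341107321/885) = 524520*(885/341107321) = 464200200/341107321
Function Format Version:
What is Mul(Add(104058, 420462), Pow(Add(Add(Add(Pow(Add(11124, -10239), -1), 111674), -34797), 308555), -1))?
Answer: Rational(464200200, 341107321) ≈ 1.3609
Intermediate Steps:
Mul(Add(104058, 420462), Pow(Add(Add(Add(Pow(Add(11124, -10239), -1), 111674), -34797), 308555), -1)) = Mul(524520, Pow(Add(Add(Add(Pow(885, -1), 111674), -34797), 308555), -1)) = Mul(524520, Pow(Add(Add(Add(Rational(1, 885), 111674), -34797), 308555), -1)) = Mul(524520, Pow(Add(Add(Rational(98831491, 885), -34797), 308555), -1)) = Mul(524520, Pow(Add(Rational(68036146, 885), 308555), -1)) = Mul(524520, Pow(Rational(341107321, 885), -1)) = Mul(524520, Rational(885, 341107321)) = Rational(464200200, 341107321)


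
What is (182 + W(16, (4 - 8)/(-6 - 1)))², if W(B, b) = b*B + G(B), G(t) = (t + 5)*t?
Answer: 13616100/49 ≈ 2.7788e+5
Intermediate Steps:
G(t) = t*(5 + t) (G(t) = (5 + t)*t = t*(5 + t))
W(B, b) = B*b + B*(5 + B) (W(B, b) = b*B + B*(5 + B) = B*b + B*(5 + B))
(182 + W(16, (4 - 8)/(-6 - 1)))² = (182 + 16*(5 + 16 + (4 - 8)/(-6 - 1)))² = (182 + 16*(5 + 16 - 4/(-7)))² = (182 + 16*(5 + 16 - 4*(-⅐)))² = (182 + 16*(5 + 16 + 4/7))² = (182 + 16*(151/7))² = (182 + 2416/7)² = (3690/7)² = 13616100/49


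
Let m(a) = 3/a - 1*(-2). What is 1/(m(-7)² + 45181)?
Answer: 49/2213990 ≈ 2.2132e-5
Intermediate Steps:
m(a) = 2 + 3/a (m(a) = 3/a + 2 = 2 + 3/a)
1/(m(-7)² + 45181) = 1/((2 + 3/(-7))² + 45181) = 1/((2 + 3*(-⅐))² + 45181) = 1/((2 - 3/7)² + 45181) = 1/((11/7)² + 45181) = 1/(121/49 + 45181) = 1/(2213990/49) = 49/2213990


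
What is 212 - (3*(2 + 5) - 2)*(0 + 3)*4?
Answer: -16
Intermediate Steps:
212 - (3*(2 + 5) - 2)*(0 + 3)*4 = 212 - (3*7 - 2)*3*4 = 212 - (21 - 2)*12 = 212 - 19*12 = 212 - 1*228 = 212 - 228 = -16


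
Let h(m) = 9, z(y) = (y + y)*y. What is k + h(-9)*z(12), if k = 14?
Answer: 2606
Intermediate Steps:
z(y) = 2*y² (z(y) = (2*y)*y = 2*y²)
k + h(-9)*z(12) = 14 + 9*(2*12²) = 14 + 9*(2*144) = 14 + 9*288 = 14 + 2592 = 2606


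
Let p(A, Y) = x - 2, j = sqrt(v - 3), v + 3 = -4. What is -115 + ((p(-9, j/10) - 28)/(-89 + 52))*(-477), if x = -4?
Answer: -20473/37 ≈ -553.32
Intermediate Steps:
v = -7 (v = -3 - 4 = -7)
j = I*sqrt(10) (j = sqrt(-7 - 3) = sqrt(-10) = I*sqrt(10) ≈ 3.1623*I)
p(A, Y) = -6 (p(A, Y) = -4 - 2 = -6)
-115 + ((p(-9, j/10) - 28)/(-89 + 52))*(-477) = -115 + ((-6 - 28)/(-89 + 52))*(-477) = -115 - 34/(-37)*(-477) = -115 - 34*(-1/37)*(-477) = -115 + (34/37)*(-477) = -115 - 16218/37 = -20473/37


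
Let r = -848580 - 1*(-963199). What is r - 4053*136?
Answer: -436589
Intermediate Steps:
r = 114619 (r = -848580 + 963199 = 114619)
r - 4053*136 = 114619 - 4053*136 = 114619 - 1*551208 = 114619 - 551208 = -436589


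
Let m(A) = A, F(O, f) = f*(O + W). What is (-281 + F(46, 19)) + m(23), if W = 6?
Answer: 730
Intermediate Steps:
F(O, f) = f*(6 + O) (F(O, f) = f*(O + 6) = f*(6 + O))
(-281 + F(46, 19)) + m(23) = (-281 + 19*(6 + 46)) + 23 = (-281 + 19*52) + 23 = (-281 + 988) + 23 = 707 + 23 = 730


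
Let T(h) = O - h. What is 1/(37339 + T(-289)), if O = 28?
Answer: 1/37656 ≈ 2.6556e-5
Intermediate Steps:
T(h) = 28 - h
1/(37339 + T(-289)) = 1/(37339 + (28 - 1*(-289))) = 1/(37339 + (28 + 289)) = 1/(37339 + 317) = 1/37656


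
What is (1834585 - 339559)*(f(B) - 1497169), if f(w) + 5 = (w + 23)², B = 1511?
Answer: 1279715345532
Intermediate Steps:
f(w) = -5 + (23 + w)² (f(w) = -5 + (w + 23)² = -5 + (23 + w)²)
(1834585 - 339559)*(f(B) - 1497169) = (1834585 - 339559)*((-5 + (23 + 1511)²) - 1497169) = 1495026*((-5 + 1534²) - 1497169) = 1495026*((-5 + 2353156) - 1497169) = 1495026*(2353151 - 1497169) = 1495026*855982 = 1279715345532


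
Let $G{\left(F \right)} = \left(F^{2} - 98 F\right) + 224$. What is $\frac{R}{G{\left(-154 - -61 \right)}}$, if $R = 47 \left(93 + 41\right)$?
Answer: $\frac{6298}{17987} \approx 0.35014$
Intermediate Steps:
$G{\left(F \right)} = 224 + F^{2} - 98 F$
$R = 6298$ ($R = 47 \cdot 134 = 6298$)
$\frac{R}{G{\left(-154 - -61 \right)}} = \frac{6298}{224 + \left(-154 - -61\right)^{2} - 98 \left(-154 - -61\right)} = \frac{6298}{224 + \left(-154 + 61\right)^{2} - 98 \left(-154 + 61\right)} = \frac{6298}{224 + \left(-93\right)^{2} - -9114} = \frac{6298}{224 + 8649 + 9114} = \frac{6298}{17987}$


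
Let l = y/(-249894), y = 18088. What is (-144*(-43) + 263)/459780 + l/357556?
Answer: 4806275232979/342348736063716 ≈ 0.014039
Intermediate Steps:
l = -9044/124947 (l = 18088/(-249894) = 18088*(-1/249894) = -9044/124947 ≈ -0.072383)
(-144*(-43) + 263)/459780 + l/357556 = (-144*(-43) + 263)/459780 - 9044/124947/357556 = (6192 + 263)*(1/459780) - 9044/124947*1/357556 = 6455*(1/459780) - 2261/11168887383 = 1291/91956 - 2261/11168887383 = 4806275232979/342348736063716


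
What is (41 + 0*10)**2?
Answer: 1681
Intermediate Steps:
(41 + 0*10)**2 = (41 + 0)**2 = 41**2 = 1681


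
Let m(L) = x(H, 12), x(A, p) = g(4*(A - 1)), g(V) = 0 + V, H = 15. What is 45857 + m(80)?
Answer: 45913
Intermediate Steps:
g(V) = V
x(A, p) = -4 + 4*A (x(A, p) = 4*(A - 1) = 4*(-1 + A) = -4 + 4*A)
m(L) = 56 (m(L) = -4 + 4*15 = -4 + 60 = 56)
45857 + m(80) = 45857 + 56 = 45913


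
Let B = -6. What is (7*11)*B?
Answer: -462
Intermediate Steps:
(7*11)*B = (7*11)*(-6) = 77*(-6) = -462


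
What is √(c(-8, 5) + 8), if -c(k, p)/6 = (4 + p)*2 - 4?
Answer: 2*I*√19 ≈ 8.7178*I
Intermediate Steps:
c(k, p) = -24 - 12*p (c(k, p) = -6*((4 + p)*2 - 4) = -6*((8 + 2*p) - 4) = -6*(4 + 2*p) = -24 - 12*p)
√(c(-8, 5) + 8) = √((-24 - 12*5) + 8) = √((-24 - 60) + 8) = √(-84 + 8) = √(-76) = 2*I*√19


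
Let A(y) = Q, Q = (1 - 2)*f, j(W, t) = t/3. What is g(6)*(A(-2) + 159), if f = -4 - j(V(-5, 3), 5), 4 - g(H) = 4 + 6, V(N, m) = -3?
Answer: -988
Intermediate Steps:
g(H) = -6 (g(H) = 4 - (4 + 6) = 4 - 1*10 = 4 - 10 = -6)
j(W, t) = t/3 (j(W, t) = t*(⅓) = t/3)
f = -17/3 (f = -4 - 5/3 = -17/3 ≈ -5.6667)
Q = 17/3 (Q = (1 - 2)*(-17/3) = -1*(-17/3) = 17/3 ≈ 5.6667)
A(y) = 17/3
g(6)*(A(-2) + 159) = -6*(17/3 + 159) = -6*494/3 = -988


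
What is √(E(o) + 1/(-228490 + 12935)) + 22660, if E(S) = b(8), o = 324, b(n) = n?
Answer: 22660 + √371711448645/215555 ≈ 22663.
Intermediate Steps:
E(S) = 8
√(E(o) + 1/(-228490 + 12935)) + 22660 = √(8 + 1/(-228490 + 12935)) + 22660 = √(8 + 1/(-215555)) + 22660 = √(8 - 1/215555) + 22660 = √(1724439/215555) + 22660 = √371711448645/215555 + 22660 = 22660 + √371711448645/215555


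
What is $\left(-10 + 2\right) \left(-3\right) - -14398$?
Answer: $14422$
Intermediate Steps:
$\left(-10 + 2\right) \left(-3\right) - -14398 = \left(-8\right) \left(-3\right) + 14398 = 24 + 14398 = 14422$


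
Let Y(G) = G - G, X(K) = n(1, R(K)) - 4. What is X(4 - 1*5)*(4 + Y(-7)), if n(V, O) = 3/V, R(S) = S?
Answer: -4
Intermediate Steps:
X(K) = -1 (X(K) = 3/1 - 4 = 3*1 - 4 = 3 - 4 = -1)
Y(G) = 0
X(4 - 1*5)*(4 + Y(-7)) = -(4 + 0) = -1*4 = -4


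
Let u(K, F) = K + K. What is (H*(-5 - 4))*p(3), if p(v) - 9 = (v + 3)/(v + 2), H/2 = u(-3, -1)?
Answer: 5508/5 ≈ 1101.6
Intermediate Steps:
u(K, F) = 2*K
H = -12 (H = 2*(2*(-3)) = 2*(-6) = -12)
p(v) = 9 + (3 + v)/(2 + v) (p(v) = 9 + (v + 3)/(v + 2) = 9 + (3 + v)/(2 + v))
(H*(-5 - 4))*p(3) = (-12*(-5 - 4))*((21 + 10*3)/(2 + 3)) = (-12*(-9))*((21 + 30)/5) = 108*((⅕)*51) = 108*(51/5) = 5508/5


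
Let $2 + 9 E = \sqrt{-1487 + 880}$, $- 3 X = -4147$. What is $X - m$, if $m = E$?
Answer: $\frac{12443}{9} - \frac{i \sqrt{607}}{9} \approx 1382.6 - 2.7375 i$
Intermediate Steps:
$X = \frac{4147}{3}$ ($X = \left(- \frac{1}{3}\right) \left(-4147\right) = \frac{4147}{3} \approx 1382.3$)
$E = - \frac{2}{9} + \frac{i \sqrt{607}}{9}$ ($E = - \frac{2}{9} + \frac{\sqrt{-1487 + 880}}{9} = - \frac{2}{9} + \frac{\sqrt{-607}}{9} = - \frac{2}{9} + \frac{i \sqrt{607}}{9} \approx -0.22222 + 2.7375 i$)
$m = - \frac{2}{9} + \frac{i \sqrt{607}}{9} \approx -0.22222 + 2.7375 i$
$X - m = \frac{4147}{3} - \left(- \frac{2}{9} + \frac{i \sqrt{607}}{9}\right) = \frac{4147}{3} + \left(\frac{2}{9} - \frac{i \sqrt{607}}{9}\right) = \frac{12443}{9} - \frac{i \sqrt{607}}{9}$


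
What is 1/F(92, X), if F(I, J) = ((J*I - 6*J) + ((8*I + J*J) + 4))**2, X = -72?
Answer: 1/71824 ≈ 1.3923e-5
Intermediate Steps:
F(I, J) = (4 + J**2 - 6*J + 8*I + I*J)**2 (F(I, J) = ((I*J - 6*J) + ((8*I + J**2) + 4))**2 = ((-6*J + I*J) + ((J**2 + 8*I) + 4))**2 = ((-6*J + I*J) + (4 + J**2 + 8*I))**2 = (4 + J**2 - 6*J + 8*I + I*J)**2)
1/F(92, X) = 1/((4 + (-72)**2 - 6*(-72) + 8*92 + 92*(-72))**2) = 1/((4 + 5184 + 432 + 736 - 6624)**2) = 1/((-268)**2) = 1/71824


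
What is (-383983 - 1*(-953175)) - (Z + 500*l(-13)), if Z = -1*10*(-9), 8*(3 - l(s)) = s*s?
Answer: 1156329/2 ≈ 5.7816e+5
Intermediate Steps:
l(s) = 3 - s²/8 (l(s) = 3 - s*s/8 = 3 - s²/8)
Z = 90 (Z = -10*(-9) = 90)
(-383983 - 1*(-953175)) - (Z + 500*l(-13)) = (-383983 - 1*(-953175)) - (90 + 500*(3 - ⅛*(-13)²)) = (-383983 + 953175) - (90 + 500*(3 - ⅛*169)) = 569192 - (90 + 500*(3 - 169/8)) = 569192 - (90 + 500*(-145/8)) = 569192 - (90 - 18125/2) = 569192 - 1*(-17945/2) = 569192 + 17945/2 = 1156329/2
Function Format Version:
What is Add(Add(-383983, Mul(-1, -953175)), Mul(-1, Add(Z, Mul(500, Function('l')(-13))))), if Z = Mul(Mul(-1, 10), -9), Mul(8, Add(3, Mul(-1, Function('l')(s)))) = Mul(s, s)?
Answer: Rational(1156329, 2) ≈ 5.7816e+5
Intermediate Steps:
Function('l')(s) = Add(3, Mul(Rational(-1, 8), Pow(s, 2))) (Function('l')(s) = Add(3, Mul(Rational(-1, 8), Mul(s, s))) = Add(3, Mul(Rational(-1, 8), Pow(s, 2))))
Z = 90 (Z = Mul(-10, -9) = 90)
Add(Add(-383983, Mul(-1, -953175)), Mul(-1, Add(Z, Mul(500, Function('l')(-13))))) = Add(Add(-383983, Mul(-1, -953175)), Mul(-1, Add(90, Mul(500, Add(3, Mul(Rational(-1, 8), Pow(-13, 2))))))) = Add(Add(-383983, 953175), Mul(-1, Add(90, Mul(500, Add(3, Mul(Rational(-1, 8), 169)))))) = Add(569192, Mul(-1, Add(90, Mul(500, Add(3, Rational(-169, 8)))))) = Add(569192, Mul(-1, Add(90, Mul(500, Rational(-145, 8))))) = Add(569192, Mul(-1, Add(90, Rational(-18125, 2)))) = Add(569192, Mul(-1, Rational(-17945, 2))) = Add(569192, Rational(17945, 2)) = Rational(1156329, 2)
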